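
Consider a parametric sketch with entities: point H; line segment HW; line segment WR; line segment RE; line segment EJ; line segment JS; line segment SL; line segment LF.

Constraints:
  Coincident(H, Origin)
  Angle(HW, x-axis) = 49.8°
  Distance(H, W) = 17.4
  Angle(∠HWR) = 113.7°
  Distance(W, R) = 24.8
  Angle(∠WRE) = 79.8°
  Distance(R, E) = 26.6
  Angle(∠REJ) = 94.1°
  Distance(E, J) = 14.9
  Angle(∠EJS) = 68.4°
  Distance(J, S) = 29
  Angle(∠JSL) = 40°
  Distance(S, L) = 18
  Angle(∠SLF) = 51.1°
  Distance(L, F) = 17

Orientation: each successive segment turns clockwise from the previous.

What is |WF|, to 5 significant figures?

11.563

H is at the origin; HW runs at 49.8° with length 17.4, so W = (11.231, 13.290). ∠HWR = 113.7° gives WR at -16.500° from the x-axis; with |WR| = 24.8, R = (35.010, 6.2465). ∠WRE = 79.8° gives RE at -116.70° from the x-axis; with |RE| = 26.6, E = (23.058, -17.517). ∠REJ = 94.1° gives EJ at 157.40° from the x-axis; with |EJ| = 14.9, J = (9.3020, -11.791). ∠EJS = 68.4° gives JS at 45.800° from the x-axis; with |JS| = 29.0, S = (29.520, 8.9992). ∠JSL = 40.0° gives SL at -94.200° from the x-axis; with |SL| = 18.0, L = (28.201, -8.9525). ∠SLF = 51.1° gives LF at 136.90° from the x-axis; with |LF| = 17.0, F = (15.789, 2.6632). Then |WF| = |F − W| = 11.563.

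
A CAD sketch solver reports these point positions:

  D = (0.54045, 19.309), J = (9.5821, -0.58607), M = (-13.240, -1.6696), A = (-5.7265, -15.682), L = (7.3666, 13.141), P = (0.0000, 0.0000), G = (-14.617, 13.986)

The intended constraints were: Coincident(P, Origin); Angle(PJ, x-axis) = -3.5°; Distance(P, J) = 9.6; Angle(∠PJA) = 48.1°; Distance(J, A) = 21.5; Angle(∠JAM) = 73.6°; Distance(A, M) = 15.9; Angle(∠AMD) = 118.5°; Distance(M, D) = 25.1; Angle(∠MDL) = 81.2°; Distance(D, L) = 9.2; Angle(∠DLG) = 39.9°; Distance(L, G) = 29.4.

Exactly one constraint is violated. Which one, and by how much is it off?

Distance(L, G) = 29.4 — off by 7.40.

P = (0.00, 0.00) ✓; PJ at -3.500° ✓; |PJ| = 9.600 ✓; ∠PJA = 48.10° ✓; |JA| = 21.50 ✓; ∠JAM = 73.60° ✓; |AM| = 15.90 ✓; ∠AMD = 118.5° ✓; |MD| = 25.10 ✓; ∠MDL = 81.20° ✓; |DL| = 9.200 ✓; ∠DLG = 39.90° ✓; |LG| = 22.00 ✗.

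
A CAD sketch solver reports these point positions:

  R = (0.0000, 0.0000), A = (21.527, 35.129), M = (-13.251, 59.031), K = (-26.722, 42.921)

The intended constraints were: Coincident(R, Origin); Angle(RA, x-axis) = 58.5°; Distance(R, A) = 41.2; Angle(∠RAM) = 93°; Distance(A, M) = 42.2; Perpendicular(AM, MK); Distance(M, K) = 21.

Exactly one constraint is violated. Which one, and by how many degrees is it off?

Perpendicular(AM, MK) — off by 5.40°.

R = (0.00, 0.00) ✓; RA at 58.50° ✓; |RA| = 41.20 ✓; ∠RAM = 93.00° ✓; |AM| = 42.20 ✓; ∠(AM, MK) = 84.60° ✗; |MK| = 21.00 ✓.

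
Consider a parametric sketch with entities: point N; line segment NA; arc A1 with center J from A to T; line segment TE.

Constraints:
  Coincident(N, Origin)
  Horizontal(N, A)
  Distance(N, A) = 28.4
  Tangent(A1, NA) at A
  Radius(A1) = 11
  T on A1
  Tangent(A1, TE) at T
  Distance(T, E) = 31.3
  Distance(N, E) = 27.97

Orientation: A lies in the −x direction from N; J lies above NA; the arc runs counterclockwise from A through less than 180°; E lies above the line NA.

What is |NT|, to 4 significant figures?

20.34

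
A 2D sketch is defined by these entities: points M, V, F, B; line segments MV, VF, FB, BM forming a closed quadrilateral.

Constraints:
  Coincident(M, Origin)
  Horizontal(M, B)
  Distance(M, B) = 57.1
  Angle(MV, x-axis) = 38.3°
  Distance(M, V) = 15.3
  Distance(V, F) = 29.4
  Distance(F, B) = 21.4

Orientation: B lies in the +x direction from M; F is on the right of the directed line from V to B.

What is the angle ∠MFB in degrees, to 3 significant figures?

152°

Checks: |VF| = 29.40 ✓; |FB| = 21.40 ✓.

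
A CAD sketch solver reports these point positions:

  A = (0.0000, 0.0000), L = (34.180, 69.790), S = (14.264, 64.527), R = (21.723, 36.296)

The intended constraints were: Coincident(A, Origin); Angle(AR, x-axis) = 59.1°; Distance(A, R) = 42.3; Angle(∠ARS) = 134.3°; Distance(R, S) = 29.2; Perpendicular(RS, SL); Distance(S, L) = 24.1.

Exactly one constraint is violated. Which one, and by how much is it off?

Distance(S, L) = 24.1 — off by 3.50.

A = (0.00, 0.00) ✓; AR at 59.10° ✓; |AR| = 42.30 ✓; ∠ARS = 134.3° ✓; |RS| = 29.20 ✓; ∠(RS, SL) = 90.00° ✓; |SL| = 20.60 ✗.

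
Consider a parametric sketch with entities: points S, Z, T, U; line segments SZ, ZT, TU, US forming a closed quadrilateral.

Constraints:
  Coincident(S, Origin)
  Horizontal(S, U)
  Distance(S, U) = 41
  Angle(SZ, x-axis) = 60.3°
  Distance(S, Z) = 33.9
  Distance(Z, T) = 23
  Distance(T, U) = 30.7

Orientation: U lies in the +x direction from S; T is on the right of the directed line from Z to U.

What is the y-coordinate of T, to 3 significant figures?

7.15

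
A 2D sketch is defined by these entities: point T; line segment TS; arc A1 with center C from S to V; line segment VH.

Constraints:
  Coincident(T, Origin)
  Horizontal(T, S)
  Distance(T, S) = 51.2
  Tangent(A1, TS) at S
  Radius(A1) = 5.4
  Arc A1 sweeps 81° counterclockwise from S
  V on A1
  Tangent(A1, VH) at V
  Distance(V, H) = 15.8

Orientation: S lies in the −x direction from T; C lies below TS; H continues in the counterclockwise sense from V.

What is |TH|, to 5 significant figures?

62.354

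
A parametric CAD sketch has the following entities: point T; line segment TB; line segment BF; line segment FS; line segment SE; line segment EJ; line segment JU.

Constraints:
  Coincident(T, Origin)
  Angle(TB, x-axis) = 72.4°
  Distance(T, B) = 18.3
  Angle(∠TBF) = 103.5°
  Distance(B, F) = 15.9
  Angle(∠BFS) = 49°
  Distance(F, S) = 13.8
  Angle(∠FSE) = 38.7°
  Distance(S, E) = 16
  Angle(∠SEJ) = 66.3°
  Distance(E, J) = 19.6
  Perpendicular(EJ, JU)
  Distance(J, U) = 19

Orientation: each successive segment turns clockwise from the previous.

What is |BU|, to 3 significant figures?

26.2

T is at the origin; TB runs at 72.4° with length 18.3, so B = (5.53, 17.4). ∠TBF = 103.5° gives BF at -4.10° from the x-axis; with |BF| = 15.9, F = (21.4, 16.3). ∠BFS = 49.0° gives FS at -135° from the x-axis; with |FS| = 13.8, S = (11.6, 6.57). ∠FSE = 38.7° gives SE at 83.6° from the x-axis; with |SE| = 16.0, E = (13.4, 22.5). ∠SEJ = 66.3° gives EJ at -30.1° from the x-axis; with |EJ| = 19.6, J = (30.4, 12.6). The perpendicularity gives JU at right angles to EJ, so JU runs at -120°; with |JU| = 19.0, U = (20.8, -3.80). Then |BU| = |U − B| = 26.2.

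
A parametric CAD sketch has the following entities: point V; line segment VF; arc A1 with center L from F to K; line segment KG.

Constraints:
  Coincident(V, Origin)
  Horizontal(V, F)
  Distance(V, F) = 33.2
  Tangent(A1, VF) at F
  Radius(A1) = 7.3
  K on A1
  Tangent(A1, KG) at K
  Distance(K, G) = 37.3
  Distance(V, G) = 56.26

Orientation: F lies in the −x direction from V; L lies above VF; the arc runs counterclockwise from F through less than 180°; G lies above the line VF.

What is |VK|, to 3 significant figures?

27.5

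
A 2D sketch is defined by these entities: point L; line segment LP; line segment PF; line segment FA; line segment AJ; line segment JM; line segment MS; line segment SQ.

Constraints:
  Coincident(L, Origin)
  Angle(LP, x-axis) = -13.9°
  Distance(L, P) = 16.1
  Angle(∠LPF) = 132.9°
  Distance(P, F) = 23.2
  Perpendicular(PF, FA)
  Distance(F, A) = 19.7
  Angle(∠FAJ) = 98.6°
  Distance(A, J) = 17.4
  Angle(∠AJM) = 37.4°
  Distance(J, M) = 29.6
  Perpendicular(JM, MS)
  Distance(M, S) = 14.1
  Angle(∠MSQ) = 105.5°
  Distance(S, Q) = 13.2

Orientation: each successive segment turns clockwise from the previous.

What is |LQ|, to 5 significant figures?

42.701

L is at the origin; LP runs at -13.9° with length 16.1, so P = (15.629, -3.8677). ∠LPF = 132.9° gives PF at -61.000° from the x-axis; with |PF| = 23.2, F = (26.876, -24.159). PF ⟂ FA, so FA runs at -151.00°; with |FA| = 19.7, A = (9.6461, -33.710). ∠FAJ = 98.6° gives AJ at 127.60° from the x-axis; with |AJ| = 17.4, J = (-0.97042, -19.924). ∠AJM = 37.4° gives JM at -15.000° from the x-axis; with |JM| = 29.6, M = (27.621, -27.585). JM is perpendicular to MS, so MS runs at -105.00°; with |MS| = 14.1, S = (23.972, -41.204). ∠MSQ = 105.5° gives SQ at -179.50° from the x-axis; with |SQ| = 13.2, Q = (10.772, -41.320). Then |LQ| = |Q − L| = 42.701.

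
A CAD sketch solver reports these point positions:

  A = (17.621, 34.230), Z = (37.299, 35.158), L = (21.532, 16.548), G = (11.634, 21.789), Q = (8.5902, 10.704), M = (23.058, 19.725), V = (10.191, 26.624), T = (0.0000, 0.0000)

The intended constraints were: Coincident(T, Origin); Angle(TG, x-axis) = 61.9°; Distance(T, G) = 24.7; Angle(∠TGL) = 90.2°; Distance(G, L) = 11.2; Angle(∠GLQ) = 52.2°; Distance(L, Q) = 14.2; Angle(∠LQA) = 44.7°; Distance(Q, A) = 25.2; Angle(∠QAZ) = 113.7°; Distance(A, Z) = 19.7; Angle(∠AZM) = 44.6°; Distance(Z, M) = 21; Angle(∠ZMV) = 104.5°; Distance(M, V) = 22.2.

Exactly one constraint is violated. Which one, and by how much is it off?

Distance(M, V) = 22.2 — off by 7.60.

T = (0.00, 0.00) ✓; TG at 61.90° ✓; |TG| = 24.70 ✓; ∠TGL = 90.20° ✓; |GL| = 11.20 ✓; ∠GLQ = 52.20° ✓; |LQ| = 14.20 ✓; ∠LQA = 44.70° ✓; |QA| = 25.20 ✓; ∠QAZ = 113.7° ✓; |AZ| = 19.70 ✓; ∠AZM = 44.60° ✓; |ZM| = 21.00 ✓; ∠ZMV = 104.5° ✓; |MV| = 14.60 ✗.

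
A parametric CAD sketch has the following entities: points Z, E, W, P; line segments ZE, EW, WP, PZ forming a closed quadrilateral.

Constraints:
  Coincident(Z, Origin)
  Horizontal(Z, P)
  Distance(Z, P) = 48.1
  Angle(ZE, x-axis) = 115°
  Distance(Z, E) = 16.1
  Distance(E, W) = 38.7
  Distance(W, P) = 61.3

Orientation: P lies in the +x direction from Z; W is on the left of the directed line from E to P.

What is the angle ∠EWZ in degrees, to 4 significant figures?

14.78°

Checks: |EW| = 38.70 ✓; |WP| = 61.30 ✓.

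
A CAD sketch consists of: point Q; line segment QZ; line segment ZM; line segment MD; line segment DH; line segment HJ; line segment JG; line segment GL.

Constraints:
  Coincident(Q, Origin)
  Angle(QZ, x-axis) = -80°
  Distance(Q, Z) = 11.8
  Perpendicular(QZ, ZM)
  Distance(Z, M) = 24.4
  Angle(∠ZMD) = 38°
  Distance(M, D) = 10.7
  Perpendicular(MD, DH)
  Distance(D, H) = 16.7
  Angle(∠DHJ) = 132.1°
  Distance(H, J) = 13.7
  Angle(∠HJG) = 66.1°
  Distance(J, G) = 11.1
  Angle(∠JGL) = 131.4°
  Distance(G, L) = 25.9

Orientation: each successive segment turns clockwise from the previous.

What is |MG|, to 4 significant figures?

15.62

Q is at the origin; QZ runs at -80.0° with length 11.8, so Z = (2.049, -11.62). QZ ⟂ ZM, so ZM runs at -170.0°; with |ZM| = 24.4, M = (-21.98, -15.86). ∠ZMD = 38.0° gives MD at 48.00° from the x-axis; with |MD| = 10.7, D = (-14.82, -7.906). MD ⟂ DH, so DH runs at -42.00°; with |DH| = 16.7, H = (-2.410, -19.08). ∠DHJ = 132.1° gives HJ at -89.90° from the x-axis; with |HJ| = 13.7, J = (-2.386, -32.78). ∠HJG = 66.1° gives JG at 156.2° from the x-axis; with |JG| = 11.1, G = (-12.54, -28.30). Then |MG| = |G − M| = 15.62.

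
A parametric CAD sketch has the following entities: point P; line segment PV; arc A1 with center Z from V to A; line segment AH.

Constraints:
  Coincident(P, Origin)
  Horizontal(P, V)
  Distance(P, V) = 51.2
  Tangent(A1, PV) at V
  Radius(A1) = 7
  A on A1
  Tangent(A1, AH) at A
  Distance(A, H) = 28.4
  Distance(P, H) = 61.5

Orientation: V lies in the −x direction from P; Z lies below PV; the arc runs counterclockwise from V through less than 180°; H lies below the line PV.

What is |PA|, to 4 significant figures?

58.60

P is at the origin; PV is horizontal with |PV| = 51.2 and V on the −x side, so V = (-51.20, 0.000). Tangency of A1 to PV means the radius ZV is perpendicular to PV, so Z = V + (0, -7) = (-51.20, -7.000). Since ZA ⟂ AH (tangency), |ZH| = √(7.0² + 28.4²) = 29.25 regardless of where A sits on A1. So H lies on both circle(P, 61.5) and circle(Z, 29.25); the below-PV intersection is H = (-49.71, -36.21). A is the foot of the tangent from H: A = (-57.90, -9.020).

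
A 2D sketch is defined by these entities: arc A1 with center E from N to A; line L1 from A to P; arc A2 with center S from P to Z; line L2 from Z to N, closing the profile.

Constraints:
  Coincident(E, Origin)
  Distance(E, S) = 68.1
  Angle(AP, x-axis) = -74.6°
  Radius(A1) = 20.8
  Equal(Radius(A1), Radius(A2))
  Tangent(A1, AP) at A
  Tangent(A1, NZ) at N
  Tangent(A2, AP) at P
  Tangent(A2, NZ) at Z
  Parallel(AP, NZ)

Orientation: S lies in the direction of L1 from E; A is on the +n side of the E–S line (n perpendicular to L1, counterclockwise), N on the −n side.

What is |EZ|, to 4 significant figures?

71.21

The slot axis is L1's direction at -74.6°, so u = (cos -74.6°, sin -74.6°) = (0.2656, -0.9641) and n = (−sin -74.6°, cos -74.6°) = (0.9641, 0.2656). E is at the origin and S lies 68.1 along u from E, so S = 68.1·u = (18.08, -65.65). Tangency of A1 to both parallel lines with radius 20.8 puts A and N at E ± 20.8·n: A = (20.05, 5.524), N = (-20.05, -5.524). Equal radii place P and Z the same way about S: P = S + 20.8·n = (38.14, -60.13), Z = S − 20.8·n = (-1.969, -71.18). Then |EZ| = |Z − E| = 71.21.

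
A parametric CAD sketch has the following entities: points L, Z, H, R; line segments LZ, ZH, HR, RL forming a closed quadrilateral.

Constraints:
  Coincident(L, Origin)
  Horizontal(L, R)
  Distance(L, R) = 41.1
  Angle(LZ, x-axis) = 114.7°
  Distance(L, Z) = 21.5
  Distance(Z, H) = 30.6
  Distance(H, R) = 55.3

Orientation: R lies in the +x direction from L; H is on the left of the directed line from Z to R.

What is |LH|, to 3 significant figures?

45.5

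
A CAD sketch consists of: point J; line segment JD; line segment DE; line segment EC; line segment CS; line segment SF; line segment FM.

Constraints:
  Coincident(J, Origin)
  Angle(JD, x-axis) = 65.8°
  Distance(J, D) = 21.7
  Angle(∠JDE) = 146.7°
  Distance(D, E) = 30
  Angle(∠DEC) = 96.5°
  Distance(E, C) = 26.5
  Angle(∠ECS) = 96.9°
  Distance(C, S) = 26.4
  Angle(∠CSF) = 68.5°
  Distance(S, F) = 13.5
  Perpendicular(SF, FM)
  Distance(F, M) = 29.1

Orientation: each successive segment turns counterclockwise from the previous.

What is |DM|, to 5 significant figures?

44.539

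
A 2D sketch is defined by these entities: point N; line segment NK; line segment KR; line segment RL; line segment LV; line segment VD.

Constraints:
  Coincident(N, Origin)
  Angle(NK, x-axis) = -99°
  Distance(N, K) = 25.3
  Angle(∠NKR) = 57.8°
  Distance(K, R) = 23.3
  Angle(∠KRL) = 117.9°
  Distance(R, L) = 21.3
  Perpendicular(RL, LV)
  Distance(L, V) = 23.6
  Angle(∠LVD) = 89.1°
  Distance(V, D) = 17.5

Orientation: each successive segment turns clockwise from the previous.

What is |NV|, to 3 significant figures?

8.53

∠KRL = 117.9° gives RL at 76.7° from the x-axis; with |RL| = 21.3, L = (-16.6, 11.1). RL ⟂ LV, so LV runs at -13.3°; with |LV| = 23.6, V = (6.38, 5.66). Then |NV| = |V − N| = 8.53.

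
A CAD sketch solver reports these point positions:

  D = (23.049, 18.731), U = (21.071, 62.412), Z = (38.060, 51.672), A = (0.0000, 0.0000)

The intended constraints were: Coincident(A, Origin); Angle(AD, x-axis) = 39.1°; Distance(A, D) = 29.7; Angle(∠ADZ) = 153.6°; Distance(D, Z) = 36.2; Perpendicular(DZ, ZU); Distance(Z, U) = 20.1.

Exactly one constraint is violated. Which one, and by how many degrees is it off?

Perpendicular(DZ, ZU) — off by 7.80°.

A = (0.00, 0.00) ✓; AD at 39.10° ✓; |AD| = 29.70 ✓; ∠ADZ = 153.6° ✓; |DZ| = 36.20 ✓; ∠(DZ, ZU) = 82.20° ✗; |ZU| = 20.10 ✓.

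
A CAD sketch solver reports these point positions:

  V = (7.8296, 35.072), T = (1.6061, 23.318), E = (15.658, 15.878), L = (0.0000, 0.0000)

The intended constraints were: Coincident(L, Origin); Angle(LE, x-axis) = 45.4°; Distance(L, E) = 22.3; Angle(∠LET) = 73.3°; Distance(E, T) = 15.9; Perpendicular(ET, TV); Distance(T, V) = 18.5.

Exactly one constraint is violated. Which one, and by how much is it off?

Distance(T, V) = 18.5 — off by 5.20.

L = (0.00, 0.00) ✓; LE at 45.40° ✓; |LE| = 22.30 ✓; ∠LET = 73.30° ✓; |ET| = 15.90 ✓; ∠(ET, TV) = 90.00° ✓; |TV| = 13.30 ✗.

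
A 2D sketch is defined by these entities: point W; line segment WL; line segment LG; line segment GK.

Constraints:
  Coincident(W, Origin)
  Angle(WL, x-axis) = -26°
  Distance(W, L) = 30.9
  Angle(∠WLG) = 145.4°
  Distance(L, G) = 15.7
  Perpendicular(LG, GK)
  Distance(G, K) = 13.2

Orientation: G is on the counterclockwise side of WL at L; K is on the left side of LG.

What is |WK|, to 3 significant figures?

41.4

W is at the origin; WL runs at -26.0° with length 30.9, so L = 30.9·(cos -26.0°, sin -26.0°) = (27.8, -13.5). ∠WLG = 145.4°, so LG runs at -26.0° + (180° − 145.4°) = 8.60° from the x-axis; with |LG| = 15.7, G = L + 15.7·(cos 8.60°, sin 8.60°) = (43.3, -11.2). The perpendicularity gives GK at right angles to LG; with |GK| = 13.2 on the left of LG, K = G + 13.2·(-0.150, 0.989) = (41.3, 1.85). Then |WK| = |K − W| = 41.4.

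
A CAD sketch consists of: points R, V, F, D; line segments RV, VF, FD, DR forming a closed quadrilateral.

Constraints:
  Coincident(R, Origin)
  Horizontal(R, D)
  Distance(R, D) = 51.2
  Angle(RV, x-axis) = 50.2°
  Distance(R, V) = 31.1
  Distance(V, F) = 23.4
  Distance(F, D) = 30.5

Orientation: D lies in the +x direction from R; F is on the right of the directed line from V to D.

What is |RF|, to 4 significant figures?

20.71

Checks: |VF| = 23.40 ✓; |FD| = 30.50 ✓.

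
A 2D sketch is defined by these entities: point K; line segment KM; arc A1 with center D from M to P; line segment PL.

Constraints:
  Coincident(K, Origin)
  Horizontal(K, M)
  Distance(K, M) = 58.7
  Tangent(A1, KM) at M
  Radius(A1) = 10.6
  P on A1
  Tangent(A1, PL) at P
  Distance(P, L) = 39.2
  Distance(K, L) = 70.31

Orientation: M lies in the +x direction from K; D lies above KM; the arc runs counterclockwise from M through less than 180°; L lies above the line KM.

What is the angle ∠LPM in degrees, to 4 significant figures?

120.8°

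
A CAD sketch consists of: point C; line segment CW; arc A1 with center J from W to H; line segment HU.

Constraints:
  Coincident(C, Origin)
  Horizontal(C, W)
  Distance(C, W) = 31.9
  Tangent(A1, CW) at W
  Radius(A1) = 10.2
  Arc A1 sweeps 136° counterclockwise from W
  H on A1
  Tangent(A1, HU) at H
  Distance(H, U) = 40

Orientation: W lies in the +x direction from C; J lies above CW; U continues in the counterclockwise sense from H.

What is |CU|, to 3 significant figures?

46.5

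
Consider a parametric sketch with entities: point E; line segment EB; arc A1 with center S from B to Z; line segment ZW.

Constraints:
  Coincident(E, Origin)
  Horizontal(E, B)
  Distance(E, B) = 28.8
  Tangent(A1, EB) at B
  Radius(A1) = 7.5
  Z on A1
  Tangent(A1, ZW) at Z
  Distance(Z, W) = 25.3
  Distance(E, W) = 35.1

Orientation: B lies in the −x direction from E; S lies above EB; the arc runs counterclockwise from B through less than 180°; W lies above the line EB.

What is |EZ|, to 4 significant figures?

22.28

Checks: |SZ| = 7.500 ✓; ∠(SZ, ZW) = 90.00° ✓; |ZW| = 25.30 ✓; |EW| = 35.10 ✓.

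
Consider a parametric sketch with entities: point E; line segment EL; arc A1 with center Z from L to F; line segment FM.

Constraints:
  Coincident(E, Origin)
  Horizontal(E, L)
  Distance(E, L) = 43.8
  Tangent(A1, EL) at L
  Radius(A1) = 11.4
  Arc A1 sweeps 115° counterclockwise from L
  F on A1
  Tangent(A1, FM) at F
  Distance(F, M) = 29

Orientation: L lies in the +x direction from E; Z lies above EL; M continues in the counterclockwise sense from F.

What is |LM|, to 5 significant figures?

42.544

E is at the origin; E and L share the same y with |EL| = 43.8 and L on the +x side, so L = (43.800, 0.0000). Since A1 is tangent to EL there, ZL ⟂ EL, so Z = L + (0, 11.4) = (43.800, 11.400). On A1, L sits at bearing -90° from Z; a 115° counterclockwise sweep puts F at bearing 25°, so F = Z + 11.4·(cos 25°, sin 25°) = (54.132, 16.218). Tangency of A1 to FM means the radius ZF is perpendicular to FM, so FM runs along (−sin 25°, cos 25°); with |FM| = 29.0, M = (41.876, 42.501). Then |LM| = |M − L| = 42.544.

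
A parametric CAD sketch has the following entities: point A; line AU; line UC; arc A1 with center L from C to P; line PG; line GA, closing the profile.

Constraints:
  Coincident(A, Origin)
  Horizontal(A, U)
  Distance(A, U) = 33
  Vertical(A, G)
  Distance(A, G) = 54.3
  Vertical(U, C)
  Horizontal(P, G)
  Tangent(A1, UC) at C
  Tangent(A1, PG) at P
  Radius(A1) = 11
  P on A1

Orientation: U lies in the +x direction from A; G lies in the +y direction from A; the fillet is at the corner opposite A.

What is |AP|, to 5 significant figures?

58.587

A is at the origin; A and U share the same y with |AU| = 33.0 and U on the +x side, so U = (33.000, 0.0000). AG is vertical with |AG| = 54.3 and G on the +y side, so G = (0.0000, 54.300). The virtual corner opposite A is at (33.000, 54.300). The tangent condition forces LC to be normal to UC and A1 meets PG tangentially, so LP is at right angles to PG, with radius 11.0, so the center L sits 11.0 in from both sides at L = (22.000, 43.300). That places the tangent points at C = (33.000, 43.300) on UC and P = (22.000, 54.300) on PG. Then |AP| = |P − A| = 58.587.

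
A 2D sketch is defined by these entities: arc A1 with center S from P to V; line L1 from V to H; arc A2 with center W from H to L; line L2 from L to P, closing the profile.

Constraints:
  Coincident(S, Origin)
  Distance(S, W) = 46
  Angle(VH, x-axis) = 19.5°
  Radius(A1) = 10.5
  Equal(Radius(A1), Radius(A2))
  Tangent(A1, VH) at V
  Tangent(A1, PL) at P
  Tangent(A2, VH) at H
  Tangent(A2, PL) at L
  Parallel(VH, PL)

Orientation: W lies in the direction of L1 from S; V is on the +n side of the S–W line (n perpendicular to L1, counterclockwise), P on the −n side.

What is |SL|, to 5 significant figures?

47.183

Tangency of A1 to both parallel lines with radius 10.5 puts V and P at S ± 10.5·n: V = (-3.5050, 9.8977), P = (3.5050, -9.8977). Equal radii place H and L the same way about W: H = W + 10.5·n = (39.857, 25.253), L = W − 10.5·n = (46.866, 5.4574). Then |SL| = |L − S| = 47.183.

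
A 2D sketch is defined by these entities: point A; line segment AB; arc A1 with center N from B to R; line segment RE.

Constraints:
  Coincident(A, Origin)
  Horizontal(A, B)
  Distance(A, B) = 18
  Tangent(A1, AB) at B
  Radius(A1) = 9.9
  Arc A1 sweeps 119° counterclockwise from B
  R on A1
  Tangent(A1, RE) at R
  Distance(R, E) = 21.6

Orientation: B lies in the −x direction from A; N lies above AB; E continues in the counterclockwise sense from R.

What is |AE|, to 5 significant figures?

38.999

A is at the origin; AB is horizontal with |AB| = 18.0 and B on the −x side, so B = (-18.000, 0.0000). A1 meets AB tangentially, so NB is at right angles to AB, so N = B + (0, 9.9) = (-18.000, 9.9000). On A1, B sits at bearing -90° from N; a 119° counterclockwise sweep puts R at bearing 29°, so R = N + 9.9·(cos 29°, sin 29°) = (-9.3413, 14.700). A1 meets RE tangentially, so NR is at right angles to RE, so RE runs along (−sin 29°, cos 29°); with |RE| = 21.6, E = (-19.813, 33.591). Then |AE| = |E − A| = 38.999.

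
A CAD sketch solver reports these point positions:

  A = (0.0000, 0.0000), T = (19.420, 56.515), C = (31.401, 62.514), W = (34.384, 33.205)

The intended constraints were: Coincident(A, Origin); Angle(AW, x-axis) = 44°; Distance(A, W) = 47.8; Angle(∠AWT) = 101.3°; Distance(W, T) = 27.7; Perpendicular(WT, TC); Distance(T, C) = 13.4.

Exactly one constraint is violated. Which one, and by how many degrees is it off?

Perpendicular(WT, TC) — off by 6.10°.

A = (0.00, 0.00) ✓; AW at 44.00° ✓; |AW| = 47.80 ✓; ∠AWT = 101.3° ✓; |WT| = 27.70 ✓; ∠(WT, TC) = 96.10° ✗; |TC| = 13.40 ✓.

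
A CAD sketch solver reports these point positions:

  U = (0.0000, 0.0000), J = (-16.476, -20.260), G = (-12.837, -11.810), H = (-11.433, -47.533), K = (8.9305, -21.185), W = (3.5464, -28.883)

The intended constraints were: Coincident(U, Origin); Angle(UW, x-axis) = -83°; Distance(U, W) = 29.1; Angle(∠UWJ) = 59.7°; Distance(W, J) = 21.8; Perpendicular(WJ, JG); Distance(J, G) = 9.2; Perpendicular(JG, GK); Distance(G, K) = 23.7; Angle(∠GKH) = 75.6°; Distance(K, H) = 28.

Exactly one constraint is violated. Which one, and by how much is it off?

Distance(K, H) = 28 — off by 5.30.

U = (0.00, 0.00) ✓; UW at -83.00° ✓; |UW| = 29.10 ✓; ∠UWJ = 59.70° ✓; |WJ| = 21.80 ✓; ∠(WJ, JG) = 90.00° ✓; |JG| = 9.200 ✓; ∠(JG, GK) = 90.00° ✓; |GK| = 23.70 ✓; ∠GKH = 75.60° ✓; |KH| = 33.30 ✗.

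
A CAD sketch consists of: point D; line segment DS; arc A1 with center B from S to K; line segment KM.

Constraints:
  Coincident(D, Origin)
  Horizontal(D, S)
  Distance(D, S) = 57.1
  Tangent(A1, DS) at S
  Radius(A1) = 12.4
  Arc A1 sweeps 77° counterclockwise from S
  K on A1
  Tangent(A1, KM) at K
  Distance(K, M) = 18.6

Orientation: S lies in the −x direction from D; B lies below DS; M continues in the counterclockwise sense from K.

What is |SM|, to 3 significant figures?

32.2

D is at the origin; D and S share the same y with |DS| = 57.1 and S on the −x side, so S = (-57.1, 0.00). Since A1 is tangent to DS there, BS ⟂ DS, so B = S + (0, -12.4) = (-57.1, -12.4). On A1, S sits at bearing 90° from B; a 77° counterclockwise sweep puts K at bearing 167°, so K = B + 12.4·(cos 167°, sin 167°) = (-69.2, -9.61). Since A1 is tangent to KM there, BK ⟂ KM, so KM runs along (−sin 167°, cos 167°); with |KM| = 18.6, M = (-73.4, -27.7). Then |SM| = |M − S| = 32.2.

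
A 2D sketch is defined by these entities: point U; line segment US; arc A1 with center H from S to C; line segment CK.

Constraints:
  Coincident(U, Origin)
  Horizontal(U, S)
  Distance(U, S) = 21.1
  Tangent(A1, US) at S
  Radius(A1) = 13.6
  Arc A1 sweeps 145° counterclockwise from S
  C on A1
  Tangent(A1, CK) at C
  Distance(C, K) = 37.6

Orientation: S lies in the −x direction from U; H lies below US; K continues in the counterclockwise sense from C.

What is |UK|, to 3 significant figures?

46.3

U is at the origin; U and S share the same y with |US| = 21.1 and S on the −x side, so S = (-21.1, 0.00). A1 meets US tangentially, so HS is at right angles to US, so H = S + (0, -13.6) = (-21.1, -13.6). On A1, S sits at bearing 90° from H; a 145° counterclockwise sweep puts C at bearing 235°, so C = H + 13.6·(cos 235°, sin 235°) = (-28.9, -24.7). Since A1 is tangent to CK there, HC ⟂ CK, so CK runs along (−sin 235°, cos 235°); with |CK| = 37.6, K = (1.90, -46.3). Then |UK| = |K − U| = 46.3.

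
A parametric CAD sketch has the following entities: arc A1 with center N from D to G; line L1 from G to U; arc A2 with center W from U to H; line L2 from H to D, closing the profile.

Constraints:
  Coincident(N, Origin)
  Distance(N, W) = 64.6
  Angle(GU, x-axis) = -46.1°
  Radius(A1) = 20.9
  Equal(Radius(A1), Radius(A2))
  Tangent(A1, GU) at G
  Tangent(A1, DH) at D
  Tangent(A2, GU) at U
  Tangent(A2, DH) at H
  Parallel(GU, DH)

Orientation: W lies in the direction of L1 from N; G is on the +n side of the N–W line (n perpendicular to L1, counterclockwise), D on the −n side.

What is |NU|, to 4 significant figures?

67.90

The slot axis is L1's direction at -46.1°, so u = (cos -46.1°, sin -46.1°) = (0.6934, -0.7206) and n = (−sin -46.1°, cos -46.1°) = (0.7206, 0.6934). N is at the origin and W lies 64.6 along u from N, so W = 64.6·u = (44.79, -46.55). Tangency of A1 to both parallel lines with radius 20.9 puts G and D at N ± 20.9·n: G = (15.06, 14.49), D = (-15.06, -14.49). Equal radii place U and H the same way about W: U = W + 20.9·n = (59.85, -32.06), H = W − 20.9·n = (29.73, -61.04). Then |NU| = |U − N| = 67.90.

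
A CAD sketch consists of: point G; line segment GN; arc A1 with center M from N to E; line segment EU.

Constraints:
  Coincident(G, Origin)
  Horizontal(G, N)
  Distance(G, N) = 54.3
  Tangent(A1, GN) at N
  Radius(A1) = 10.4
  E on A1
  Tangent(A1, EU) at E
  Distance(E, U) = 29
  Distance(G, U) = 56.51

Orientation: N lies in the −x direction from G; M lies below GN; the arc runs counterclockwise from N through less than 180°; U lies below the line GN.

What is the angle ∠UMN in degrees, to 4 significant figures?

155.4°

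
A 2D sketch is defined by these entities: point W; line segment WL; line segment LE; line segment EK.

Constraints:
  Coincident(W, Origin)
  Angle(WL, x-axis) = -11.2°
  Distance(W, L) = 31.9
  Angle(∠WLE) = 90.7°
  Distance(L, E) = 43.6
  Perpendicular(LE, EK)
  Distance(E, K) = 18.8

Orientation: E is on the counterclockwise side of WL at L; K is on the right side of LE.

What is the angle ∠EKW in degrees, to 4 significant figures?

40.95°

∠WLE = 90.7°, so LE runs at -11.2° + (180° − 90.7°) = 78.10° from the x-axis; with |LE| = 43.6, E = L + 43.6·(cos 78.10°, sin 78.10°) = (40.28, 36.47). LE is perpendicular to EK; with |EK| = 18.8 on the right of LE, K = E + 18.8·(0.9785, -0.2062) = (58.68, 32.59). Then cos ∠EKW = KE·KW / (|KE||KW|), giving 40.95°.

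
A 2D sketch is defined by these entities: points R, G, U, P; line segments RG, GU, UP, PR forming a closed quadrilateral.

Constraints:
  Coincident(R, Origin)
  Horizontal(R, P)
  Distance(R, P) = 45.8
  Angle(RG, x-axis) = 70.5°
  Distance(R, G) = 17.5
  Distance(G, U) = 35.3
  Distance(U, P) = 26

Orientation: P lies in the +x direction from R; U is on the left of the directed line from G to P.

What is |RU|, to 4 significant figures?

47.37

Checks: |GU| = 35.30 ✓; |UP| = 26.00 ✓.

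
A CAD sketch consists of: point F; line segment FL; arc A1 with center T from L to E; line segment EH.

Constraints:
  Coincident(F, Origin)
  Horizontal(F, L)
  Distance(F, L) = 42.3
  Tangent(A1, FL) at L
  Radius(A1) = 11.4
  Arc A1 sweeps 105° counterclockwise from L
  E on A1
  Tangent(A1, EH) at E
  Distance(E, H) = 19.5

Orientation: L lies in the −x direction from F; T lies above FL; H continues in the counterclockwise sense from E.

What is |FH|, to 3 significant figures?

49.2

F is at the origin; F and L share the same y with |FL| = 42.3 and L on the −x side, so L = (-42.3, 0.00). Tangency of A1 to FL means the radius TL is perpendicular to FL, so T = L + (0, 11.4) = (-42.3, 11.4). On A1, L sits at bearing -90° from T; a 105° counterclockwise sweep puts E at bearing 15°, so E = T + 11.4·(cos 15°, sin 15°) = (-31.3, 14.4). Tangency of A1 to EH means the radius TE is perpendicular to EH, so EH runs along (−sin 15°, cos 15°); with |EH| = 19.5, H = (-36.3, 33.2). Then |FH| = |H − F| = 49.2.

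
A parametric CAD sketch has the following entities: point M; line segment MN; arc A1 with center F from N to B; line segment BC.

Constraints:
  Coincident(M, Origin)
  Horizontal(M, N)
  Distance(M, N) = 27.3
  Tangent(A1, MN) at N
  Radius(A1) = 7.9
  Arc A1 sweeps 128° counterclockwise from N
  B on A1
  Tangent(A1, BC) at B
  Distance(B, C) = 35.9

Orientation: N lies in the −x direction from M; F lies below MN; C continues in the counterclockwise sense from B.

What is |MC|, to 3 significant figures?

42.6

On A1, N sits at bearing 90° from F; a 128° counterclockwise sweep puts B at bearing 218°, so B = F + 7.9·(cos 218°, sin 218°) = (-33.5, -12.8). Tangency of A1 to BC means the radius FB is perpendicular to BC, so BC runs along (−sin 218°, cos 218°); with |BC| = 35.9, C = (-11.4, -41.1). Then |MC| = |C − M| = 42.6.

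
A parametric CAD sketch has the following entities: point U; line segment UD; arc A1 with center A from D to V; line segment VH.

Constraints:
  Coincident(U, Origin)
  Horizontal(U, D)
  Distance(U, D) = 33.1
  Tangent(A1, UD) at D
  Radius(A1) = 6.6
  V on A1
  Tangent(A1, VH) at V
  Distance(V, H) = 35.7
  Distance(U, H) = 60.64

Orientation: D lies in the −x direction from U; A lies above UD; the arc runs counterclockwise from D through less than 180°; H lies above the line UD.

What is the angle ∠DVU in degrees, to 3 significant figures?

101°

U is at the origin; UD is horizontal with |UD| = 33.1 and D on the −x side, so D = (-33.1, 0.00). The tangent condition forces AD to be normal to UD, so A = D + (0, 6.6) = (-33.1, 6.60). Since AV ⟂ VH (tangency), |AH| = √(6.6² + 35.7²) = 36.3 regardless of where V sits on A1. So H lies on both circle(U, 60.64) and circle(A, 36.3); the above-UD intersection is H = (-44.7, 41.0). V is the foot of the tangent from H: V = (-27.3, 9.81).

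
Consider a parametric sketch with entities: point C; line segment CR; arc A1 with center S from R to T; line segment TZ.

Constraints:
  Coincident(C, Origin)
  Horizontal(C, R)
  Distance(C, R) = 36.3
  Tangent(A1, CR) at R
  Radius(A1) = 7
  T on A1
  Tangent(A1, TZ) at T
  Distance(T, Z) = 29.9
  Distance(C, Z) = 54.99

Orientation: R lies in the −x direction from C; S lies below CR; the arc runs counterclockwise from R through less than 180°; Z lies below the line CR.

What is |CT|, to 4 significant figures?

43.94

C is at the origin; CR is horizontal with |CR| = 36.3 and R on the −x side, so R = (-36.30, 0.000). Since A1 is tangent to CR there, SR ⟂ CR, so S = R + (0, -7) = (-36.30, -7.000). Since ST ⟂ TZ (tangency), |SZ| = √(7.0² + 29.9²) = 30.71 regardless of where T sits on A1. So Z lies on both circle(C, 54.99) and circle(S, 30.71); the below-CR intersection is Z = (-40.27, -37.45). T is the foot of the tangent from Z: T = (-43.26, -7.702).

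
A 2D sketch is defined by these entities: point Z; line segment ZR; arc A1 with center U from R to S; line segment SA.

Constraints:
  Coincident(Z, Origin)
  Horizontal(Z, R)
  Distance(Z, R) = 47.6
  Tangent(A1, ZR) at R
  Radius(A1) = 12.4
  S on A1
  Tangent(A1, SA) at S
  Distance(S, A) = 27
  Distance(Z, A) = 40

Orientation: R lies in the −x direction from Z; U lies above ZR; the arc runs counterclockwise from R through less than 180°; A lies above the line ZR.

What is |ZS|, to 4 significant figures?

37.09

Z is at the origin; Z and R share the same y with |ZR| = 47.6 and R on the −x side, so R = (-47.60, 0.000). Since A1 is tangent to ZR there, UR ⟂ ZR, so U = R + (0, 12.4) = (-47.60, 12.40). Since US ⟂ SA (tangency), |UA| = √(12.4² + 27.0²) = 29.71 regardless of where S sits on A1. So A lies on both circle(Z, 40.0) and circle(U, 29.71); the above-ZR intersection is A = (-24.77, 31.41). S is the foot of the tangent from A: S = (-36.41, 7.051).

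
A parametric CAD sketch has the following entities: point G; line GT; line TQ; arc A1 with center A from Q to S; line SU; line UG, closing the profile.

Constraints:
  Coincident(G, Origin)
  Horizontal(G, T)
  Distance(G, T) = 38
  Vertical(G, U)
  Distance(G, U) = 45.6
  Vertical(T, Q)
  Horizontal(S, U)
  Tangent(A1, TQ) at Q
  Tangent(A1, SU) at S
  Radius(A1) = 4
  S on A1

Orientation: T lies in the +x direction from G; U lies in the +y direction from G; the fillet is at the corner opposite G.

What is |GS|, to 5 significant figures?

56.880

G is at the origin; GT is horizontal with |GT| = 38.0 and T on the +x side, so T = (38.000, 0.0000). G and U share the same x with |GU| = 45.6 and U on the +y side, so U = (0.0000, 45.600). The virtual corner opposite G is at (38.000, 45.600). Tangency of A1 to TQ means the radius AQ is perpendicular to TQ and the tangent condition forces AS to be normal to SU, with radius 4.0, so the center A sits 4.0 in from both sides at A = (34.000, 41.600). That places the tangent points at Q = (38.000, 41.600) on TQ and S = (34.000, 45.600) on SU. Then |GS| = |S − G| = 56.880.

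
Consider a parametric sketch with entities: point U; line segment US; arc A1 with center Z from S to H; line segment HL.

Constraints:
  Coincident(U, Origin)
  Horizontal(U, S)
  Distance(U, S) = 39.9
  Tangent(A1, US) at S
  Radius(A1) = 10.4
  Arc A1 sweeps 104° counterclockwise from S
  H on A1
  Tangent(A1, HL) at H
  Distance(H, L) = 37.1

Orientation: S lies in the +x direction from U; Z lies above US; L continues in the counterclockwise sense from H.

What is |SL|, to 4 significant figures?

48.93

U is at the origin; US is horizontal with |US| = 39.9 and S on the +x side, so S = (39.90, 0.000). Since A1 is tangent to US there, ZS ⟂ US, so Z = S + (0, 10.4) = (39.90, 10.40). On A1, S sits at bearing -90° from Z; a 104° counterclockwise sweep puts H at bearing 14°, so H = Z + 10.4·(cos 14°, sin 14°) = (49.99, 12.92). The tangent condition forces ZH to be normal to HL, so HL runs along (−sin 14°, cos 14°); with |HL| = 37.1, L = (41.02, 48.91). Then |SL| = |L − S| = 48.93.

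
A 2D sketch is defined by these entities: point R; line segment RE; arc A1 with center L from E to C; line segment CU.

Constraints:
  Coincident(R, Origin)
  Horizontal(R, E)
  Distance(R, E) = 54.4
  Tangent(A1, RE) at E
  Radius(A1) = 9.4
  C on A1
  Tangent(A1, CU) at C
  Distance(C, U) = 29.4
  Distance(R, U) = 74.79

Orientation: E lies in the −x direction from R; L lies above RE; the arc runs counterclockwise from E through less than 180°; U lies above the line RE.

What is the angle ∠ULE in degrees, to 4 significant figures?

161.9°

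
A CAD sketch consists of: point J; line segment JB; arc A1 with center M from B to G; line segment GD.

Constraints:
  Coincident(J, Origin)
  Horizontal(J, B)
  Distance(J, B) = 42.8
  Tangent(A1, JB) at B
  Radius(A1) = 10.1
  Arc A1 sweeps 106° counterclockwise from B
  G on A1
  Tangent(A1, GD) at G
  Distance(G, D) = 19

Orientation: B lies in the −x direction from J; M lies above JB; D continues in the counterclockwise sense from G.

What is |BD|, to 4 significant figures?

31.47

J is at the origin; JB is horizontal with |JB| = 42.8 and B on the −x side, so B = (-42.80, 0.000). Since A1 is tangent to JB there, MB ⟂ JB, so M = B + (0, 10.1) = (-42.80, 10.10). On A1, B sits at bearing -90° from M; a 106° counterclockwise sweep puts G at bearing 16°, so G = M + 10.1·(cos 16°, sin 16°) = (-33.09, 12.88). Since A1 is tangent to GD there, MG ⟂ GD, so GD runs along (−sin 16°, cos 16°); with |GD| = 19.0, D = (-38.33, 31.15). Then |BD| = |D − B| = 31.47.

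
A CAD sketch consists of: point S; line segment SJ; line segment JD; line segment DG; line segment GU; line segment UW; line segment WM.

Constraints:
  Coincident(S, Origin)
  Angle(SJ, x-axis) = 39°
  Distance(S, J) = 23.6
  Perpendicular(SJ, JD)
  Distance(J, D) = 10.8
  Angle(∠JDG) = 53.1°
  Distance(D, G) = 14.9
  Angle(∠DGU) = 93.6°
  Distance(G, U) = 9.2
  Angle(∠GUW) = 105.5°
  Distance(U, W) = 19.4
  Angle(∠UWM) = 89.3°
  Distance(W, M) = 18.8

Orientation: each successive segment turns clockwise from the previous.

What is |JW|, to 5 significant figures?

11.607

S is at the origin; SJ runs at 39.0° with length 23.6, so J = (18.341, 14.852). The perpendicularity gives JD at right angles to SJ, so JD runs at -51.000°; with |JD| = 10.8, D = (25.137, 6.4588). ∠JDG = 53.1° gives DG at -177.90° from the x-axis; with |DG| = 14.9, G = (10.247, 5.9128). ∠DGU = 93.6° gives GU at 95.700° from the x-axis; with |GU| = 9.2, U = (9.3336, 15.067). ∠GUW = 105.5° gives UW at 21.200° from the x-axis; with |UW| = 19.4, W = (27.421, 22.083). Then |JW| = |W − J| = 11.607.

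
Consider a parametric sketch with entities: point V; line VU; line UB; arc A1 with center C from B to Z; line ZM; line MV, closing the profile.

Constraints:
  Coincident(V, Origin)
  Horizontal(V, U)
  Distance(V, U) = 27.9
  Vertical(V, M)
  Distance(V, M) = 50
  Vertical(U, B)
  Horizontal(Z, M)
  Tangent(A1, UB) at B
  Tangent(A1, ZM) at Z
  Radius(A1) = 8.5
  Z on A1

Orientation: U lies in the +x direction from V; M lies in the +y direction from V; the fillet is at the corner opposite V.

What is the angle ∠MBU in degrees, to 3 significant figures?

107°

V is at the origin; VU is horizontal with |VU| = 27.9 and U on the +x side, so U = (27.9, 0.00). V and M share the same x with |VM| = 50.0 and M on the +y side, so M = (0.00, 50.0). The virtual corner opposite V is at (27.9, 50.0). A1 meets UB tangentially, so CB is at right angles to UB and tangency of A1 to ZM means the radius CZ is perpendicular to ZM, with radius 8.5, so the center C sits 8.5 in from both sides at C = (19.4, 41.5). That places the tangent points at B = (27.9, 41.5) on UB and Z = (19.4, 50.0) on ZM. Then cos ∠MBU = BM·BU / (|BM||BU|), giving 107°.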